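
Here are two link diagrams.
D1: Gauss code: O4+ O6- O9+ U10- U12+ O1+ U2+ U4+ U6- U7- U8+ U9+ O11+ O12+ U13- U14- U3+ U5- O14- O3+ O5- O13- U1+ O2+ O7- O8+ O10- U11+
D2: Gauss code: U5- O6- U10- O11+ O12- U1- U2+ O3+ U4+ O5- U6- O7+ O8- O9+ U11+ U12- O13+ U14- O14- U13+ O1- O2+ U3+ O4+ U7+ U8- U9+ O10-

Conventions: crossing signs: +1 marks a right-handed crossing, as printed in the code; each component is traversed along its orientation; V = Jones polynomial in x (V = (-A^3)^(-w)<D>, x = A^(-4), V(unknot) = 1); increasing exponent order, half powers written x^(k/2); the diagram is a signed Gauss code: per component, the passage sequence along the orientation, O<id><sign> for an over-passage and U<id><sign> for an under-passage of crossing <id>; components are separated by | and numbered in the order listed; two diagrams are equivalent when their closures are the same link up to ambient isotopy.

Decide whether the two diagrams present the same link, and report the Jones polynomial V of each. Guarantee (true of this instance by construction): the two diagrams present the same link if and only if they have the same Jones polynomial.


same link: no
V(D1) = x - x^2 + 2x^3 - x^4 + x^5 - x^6  [14 crossings, <D> = -A^-18 + A^-14 - A^-10 + 2A^-6 - A^-2 + A^2, w = +2]
D2 (bracket -A^-12 + 2A^-8 - 2A^-4 + 3 - 2A^4 + 2A^8 - A^12; 14 crossings at w = 0): V = -x^-3 + 2x^-2 - 2x^-1 + 3 - 2x + 2x^2 - x^3
note: 2 classes among 2 diagrams; unequal V(x) rules out equality


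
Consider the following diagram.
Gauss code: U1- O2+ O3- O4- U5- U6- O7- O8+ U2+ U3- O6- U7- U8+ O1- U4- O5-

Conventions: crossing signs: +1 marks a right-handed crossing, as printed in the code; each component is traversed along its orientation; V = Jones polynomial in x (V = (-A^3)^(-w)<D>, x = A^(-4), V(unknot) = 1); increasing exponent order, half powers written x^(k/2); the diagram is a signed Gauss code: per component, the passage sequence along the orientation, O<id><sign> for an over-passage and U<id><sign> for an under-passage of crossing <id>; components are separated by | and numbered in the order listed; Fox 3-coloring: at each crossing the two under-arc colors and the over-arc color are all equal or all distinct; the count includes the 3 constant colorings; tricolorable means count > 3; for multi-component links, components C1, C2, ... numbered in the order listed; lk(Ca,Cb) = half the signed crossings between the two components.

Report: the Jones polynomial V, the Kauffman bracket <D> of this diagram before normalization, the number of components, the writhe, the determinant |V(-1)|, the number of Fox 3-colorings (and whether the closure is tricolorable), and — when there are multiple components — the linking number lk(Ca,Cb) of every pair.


Jones polynomial: V(x) = -x^-4 + x^-3 + x^-1
<D> = A^-8 + 1 - A^4; writhe -4
components 1, writhe -4 (8 crossings)
3-colorings: 9 of 3^8, det 3 — tricolorable
note: V spans 3 powers of x: at least 3 crossings in any diagram


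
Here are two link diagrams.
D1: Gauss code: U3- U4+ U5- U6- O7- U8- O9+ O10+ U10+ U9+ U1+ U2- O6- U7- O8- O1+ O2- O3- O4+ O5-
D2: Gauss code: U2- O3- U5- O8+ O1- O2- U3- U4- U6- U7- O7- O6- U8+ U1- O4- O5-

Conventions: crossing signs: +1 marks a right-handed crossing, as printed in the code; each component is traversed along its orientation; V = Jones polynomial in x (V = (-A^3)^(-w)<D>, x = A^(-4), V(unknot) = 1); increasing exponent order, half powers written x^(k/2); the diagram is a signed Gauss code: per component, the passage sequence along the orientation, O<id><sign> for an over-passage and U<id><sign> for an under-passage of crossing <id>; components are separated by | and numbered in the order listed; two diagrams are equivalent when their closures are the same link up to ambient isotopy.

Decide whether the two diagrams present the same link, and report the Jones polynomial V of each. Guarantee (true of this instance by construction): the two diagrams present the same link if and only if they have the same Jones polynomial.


equivalent: yes
V(D1) = -x^-4 + x^-3 + x^-1  (w -2, c 10, <D> = A^-2 + A^6 - A^10)
V(D2) = -x^-4 + x^-3 + x^-1  [8 crossings, <D> = A^-14 + A^-6 - A^-2, w = -6]
key observation: Reidemeister moves carry D1 (10 crossings) to D2 (8)


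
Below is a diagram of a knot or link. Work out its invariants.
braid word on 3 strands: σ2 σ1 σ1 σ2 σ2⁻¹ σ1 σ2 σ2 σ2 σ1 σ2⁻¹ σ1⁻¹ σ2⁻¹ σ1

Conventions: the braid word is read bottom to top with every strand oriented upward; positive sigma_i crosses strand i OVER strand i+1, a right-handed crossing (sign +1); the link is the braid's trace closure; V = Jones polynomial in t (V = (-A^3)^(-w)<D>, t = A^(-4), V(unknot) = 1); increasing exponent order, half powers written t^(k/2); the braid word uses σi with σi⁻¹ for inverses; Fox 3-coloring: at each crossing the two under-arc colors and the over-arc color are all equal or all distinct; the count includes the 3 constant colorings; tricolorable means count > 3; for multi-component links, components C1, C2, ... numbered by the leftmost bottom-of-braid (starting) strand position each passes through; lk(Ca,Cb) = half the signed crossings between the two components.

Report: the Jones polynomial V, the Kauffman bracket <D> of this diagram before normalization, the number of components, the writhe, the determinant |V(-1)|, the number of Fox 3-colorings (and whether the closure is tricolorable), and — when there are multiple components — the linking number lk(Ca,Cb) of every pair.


Jones polynomial: V(t) = t^2 + 2t^4 - 2t^5 + t^6 - 2t^7 + t^8
<D> = A^-14 - 2A^-10 + A^-6 - 2A^-2 + 2A^2 + A^10; writhe +6
components 1, writhe +6 (14 crossings)
3-colorings: 27 of 3^14, det 9 — tricolorable
note: w = +6 shifts under R1 moves; the (-A^3)^(-6) factor cancels that in V


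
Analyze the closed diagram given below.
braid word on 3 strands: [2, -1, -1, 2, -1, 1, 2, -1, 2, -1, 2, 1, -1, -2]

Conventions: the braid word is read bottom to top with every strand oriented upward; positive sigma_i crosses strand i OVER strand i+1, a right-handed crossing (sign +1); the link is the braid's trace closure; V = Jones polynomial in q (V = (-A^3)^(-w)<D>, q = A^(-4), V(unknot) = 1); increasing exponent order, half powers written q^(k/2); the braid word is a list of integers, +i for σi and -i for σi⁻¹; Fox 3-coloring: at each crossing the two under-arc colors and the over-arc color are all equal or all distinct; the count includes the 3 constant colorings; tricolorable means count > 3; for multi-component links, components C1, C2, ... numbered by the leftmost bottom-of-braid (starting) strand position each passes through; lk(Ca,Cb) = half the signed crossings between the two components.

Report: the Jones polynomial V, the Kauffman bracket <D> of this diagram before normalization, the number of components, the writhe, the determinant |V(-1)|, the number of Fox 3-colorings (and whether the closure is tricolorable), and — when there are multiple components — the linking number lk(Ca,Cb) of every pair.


V = q^-4 - 3q^-3 + 5q^-2 - 6q^-1 + 7 - 6q + 5q^2 - 3q^3 + q^4
<D> = A^-16 - 3A^-12 + 5A^-8 - 6A^-4 + 7 - 6A^4 + 5A^8 - 3A^12 + A^16 (w = 0)
1 component over 14 crossings, w = 0
3 Fox colorings among 3^14, |V(-1)| = 37: not tricolorable
why: the span of V is 8, forcing >= 8 crossings in any diagram


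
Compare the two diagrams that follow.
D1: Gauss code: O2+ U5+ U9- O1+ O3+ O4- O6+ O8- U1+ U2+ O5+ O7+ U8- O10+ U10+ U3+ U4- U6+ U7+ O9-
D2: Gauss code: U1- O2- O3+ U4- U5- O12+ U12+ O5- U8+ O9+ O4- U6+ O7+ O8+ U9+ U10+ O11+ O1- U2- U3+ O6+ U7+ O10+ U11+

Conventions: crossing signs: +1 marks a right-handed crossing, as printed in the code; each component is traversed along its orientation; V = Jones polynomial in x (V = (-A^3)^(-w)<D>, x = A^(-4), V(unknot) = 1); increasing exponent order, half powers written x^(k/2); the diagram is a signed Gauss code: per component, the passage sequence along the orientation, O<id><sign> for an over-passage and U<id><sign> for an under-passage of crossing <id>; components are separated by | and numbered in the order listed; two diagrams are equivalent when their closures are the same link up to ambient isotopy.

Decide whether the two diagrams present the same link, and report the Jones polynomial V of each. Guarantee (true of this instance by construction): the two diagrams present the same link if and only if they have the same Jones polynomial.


same link: no
V(D1) = 1  [10 crossings, <D> = A^12, w = +4]
V(D2) = x - x^2 + 2x^3 - x^4 + x^5 - x^6  (w +4, c 12, <D> = -A^-12 + A^-8 - A^-4 + 2 - A^4 + A^8)
note: 2 values of V(x) split the 2 diagrams


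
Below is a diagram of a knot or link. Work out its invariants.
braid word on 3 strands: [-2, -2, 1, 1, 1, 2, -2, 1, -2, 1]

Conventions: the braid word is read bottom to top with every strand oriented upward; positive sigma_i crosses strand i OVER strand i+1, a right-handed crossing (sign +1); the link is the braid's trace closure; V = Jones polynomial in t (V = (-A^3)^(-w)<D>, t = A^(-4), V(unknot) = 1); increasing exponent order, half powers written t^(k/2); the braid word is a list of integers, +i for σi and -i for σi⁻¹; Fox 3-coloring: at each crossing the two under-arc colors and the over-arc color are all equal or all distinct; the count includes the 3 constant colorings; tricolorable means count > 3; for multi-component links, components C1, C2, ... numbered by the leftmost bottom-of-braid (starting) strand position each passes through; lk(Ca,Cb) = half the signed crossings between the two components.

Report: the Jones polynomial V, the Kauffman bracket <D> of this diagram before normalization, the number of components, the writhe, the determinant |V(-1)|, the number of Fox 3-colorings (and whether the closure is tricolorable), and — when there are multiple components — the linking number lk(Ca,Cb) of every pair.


Jones polynomial: V(t) = -t^-2 + 2t^-1 - 2 + 4t - 4t^2 + 4t^3 - 3t^4 + 2t^5 - t^6
<D> = -A^-18 + 2A^-14 - 3A^-10 + 4A^-6 - 4A^-2 + 4A^2 - 2A^6 + 2A^10 - A^14; writhe +2
components 1, writhe +2 (10 crossings)
3-colorings: 3 of 3^10, det 23 — not tricolorable
note: inverse pairs cancel, leaving σ2⁻¹ σ2⁻¹ σ1 σ1 σ1 σ1 σ2⁻¹ σ1


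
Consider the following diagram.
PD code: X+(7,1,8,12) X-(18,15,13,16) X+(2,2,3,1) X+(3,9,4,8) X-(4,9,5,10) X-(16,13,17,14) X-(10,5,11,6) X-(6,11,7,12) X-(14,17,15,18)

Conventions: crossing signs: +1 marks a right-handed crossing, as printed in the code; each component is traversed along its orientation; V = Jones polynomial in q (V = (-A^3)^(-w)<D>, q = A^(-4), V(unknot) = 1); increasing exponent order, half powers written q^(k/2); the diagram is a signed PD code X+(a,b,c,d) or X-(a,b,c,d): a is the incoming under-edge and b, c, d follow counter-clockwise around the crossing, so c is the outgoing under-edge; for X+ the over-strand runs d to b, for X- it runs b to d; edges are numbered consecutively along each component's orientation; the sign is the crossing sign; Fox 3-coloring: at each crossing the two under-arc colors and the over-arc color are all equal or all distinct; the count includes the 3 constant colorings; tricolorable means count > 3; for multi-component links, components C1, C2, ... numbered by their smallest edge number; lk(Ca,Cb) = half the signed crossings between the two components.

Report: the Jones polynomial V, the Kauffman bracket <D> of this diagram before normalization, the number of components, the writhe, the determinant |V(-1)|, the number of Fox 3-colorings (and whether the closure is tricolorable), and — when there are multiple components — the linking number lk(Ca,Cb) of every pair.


V = q^(-9/2) - q^(-5/2) - q^(-3/2) - q^(-1/2)
<D> = A^-7 + A^-3 + A - A^9 (w = -3)
2 components over 9 crossings, w = -3
lk(C1,C2): 0
27 Fox colorings among 3^9, |V(-1)| = 0: tricolorable
why: det 0 = |V(-1)|; divisible by 3, so tricolorable


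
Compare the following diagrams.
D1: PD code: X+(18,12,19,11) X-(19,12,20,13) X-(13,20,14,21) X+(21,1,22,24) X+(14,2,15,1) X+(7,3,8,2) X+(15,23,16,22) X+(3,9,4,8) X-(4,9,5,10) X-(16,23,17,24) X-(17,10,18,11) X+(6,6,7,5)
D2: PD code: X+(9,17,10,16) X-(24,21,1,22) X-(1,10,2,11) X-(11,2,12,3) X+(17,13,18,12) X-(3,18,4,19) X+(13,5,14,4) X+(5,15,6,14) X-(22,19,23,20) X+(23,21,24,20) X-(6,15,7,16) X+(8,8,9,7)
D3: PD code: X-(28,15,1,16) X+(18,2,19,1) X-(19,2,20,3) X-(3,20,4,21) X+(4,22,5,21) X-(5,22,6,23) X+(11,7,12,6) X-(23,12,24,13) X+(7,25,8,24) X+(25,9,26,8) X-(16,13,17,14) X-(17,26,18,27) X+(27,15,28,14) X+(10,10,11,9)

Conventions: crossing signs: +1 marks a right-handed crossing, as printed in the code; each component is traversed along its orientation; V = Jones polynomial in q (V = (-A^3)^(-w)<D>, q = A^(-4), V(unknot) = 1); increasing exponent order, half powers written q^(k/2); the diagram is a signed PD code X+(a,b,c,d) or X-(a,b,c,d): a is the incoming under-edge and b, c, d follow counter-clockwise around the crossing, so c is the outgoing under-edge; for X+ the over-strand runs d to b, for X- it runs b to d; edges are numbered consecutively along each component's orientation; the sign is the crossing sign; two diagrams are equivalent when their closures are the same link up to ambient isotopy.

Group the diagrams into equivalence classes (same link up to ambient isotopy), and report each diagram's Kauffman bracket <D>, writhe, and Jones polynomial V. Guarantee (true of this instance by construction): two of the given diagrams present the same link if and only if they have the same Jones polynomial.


classes: {D1} | {D2, D3}
V(D1) = 1  [12 crossings, <D> = A^6, w = +2]
V(D2) = -q^-3 + 2q^-2 - 2q^-1 + 3 - 2q + 2q^2 - q^3  (w 0, c 12, <D> = -A^-12 + 2A^-8 - 2A^-4 + 3 - 2A^4 + 2A^8 - A^12)
D3 (bracket -A^-12 + 2A^-8 - 2A^-4 + 3 - 2A^4 + 2A^8 - A^12; 14 crossings at w = 0): V = -q^-3 + 2q^-2 - 2q^-1 + 3 - 2q + 2q^2 - q^3
note: V(q) takes 2 values over 3 diagrams, fixing the grouping


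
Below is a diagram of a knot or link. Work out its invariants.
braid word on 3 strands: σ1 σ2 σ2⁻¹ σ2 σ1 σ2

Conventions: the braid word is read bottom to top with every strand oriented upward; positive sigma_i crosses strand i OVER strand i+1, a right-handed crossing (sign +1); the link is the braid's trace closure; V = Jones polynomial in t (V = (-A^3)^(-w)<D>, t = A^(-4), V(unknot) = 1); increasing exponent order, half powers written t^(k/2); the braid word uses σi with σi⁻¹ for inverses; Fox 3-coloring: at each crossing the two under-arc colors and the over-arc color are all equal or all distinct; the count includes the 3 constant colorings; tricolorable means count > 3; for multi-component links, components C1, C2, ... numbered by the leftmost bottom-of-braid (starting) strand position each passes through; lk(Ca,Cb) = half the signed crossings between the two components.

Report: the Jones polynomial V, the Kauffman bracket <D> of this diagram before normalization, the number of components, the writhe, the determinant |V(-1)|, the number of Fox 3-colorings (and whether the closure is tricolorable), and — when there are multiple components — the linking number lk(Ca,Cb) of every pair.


V = t + t^3 - t^4
<D> = -A^-4 + 1 + A^8 (w = +4)
1 component over 6 crossings, w = +4
9 Fox colorings among 3^6, |V(-1)| = 3: tricolorable
why: V spans 3 powers of t: at least 3 crossings in any diagram


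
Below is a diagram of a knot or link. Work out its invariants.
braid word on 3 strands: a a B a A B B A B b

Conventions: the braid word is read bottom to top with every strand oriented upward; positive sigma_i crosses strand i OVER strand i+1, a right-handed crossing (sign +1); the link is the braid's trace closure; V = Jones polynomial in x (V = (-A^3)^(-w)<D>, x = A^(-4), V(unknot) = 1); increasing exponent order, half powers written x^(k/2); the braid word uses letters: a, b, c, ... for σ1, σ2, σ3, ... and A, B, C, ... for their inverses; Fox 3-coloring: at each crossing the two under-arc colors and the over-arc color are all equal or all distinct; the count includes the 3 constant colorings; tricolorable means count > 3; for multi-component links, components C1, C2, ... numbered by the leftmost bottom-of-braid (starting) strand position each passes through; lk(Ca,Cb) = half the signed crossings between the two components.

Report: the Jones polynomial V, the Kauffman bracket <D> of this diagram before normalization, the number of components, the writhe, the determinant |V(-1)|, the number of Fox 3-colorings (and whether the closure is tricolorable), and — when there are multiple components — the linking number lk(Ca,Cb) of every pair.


V(x) = -x^-4 + x^-3 + x^-1
bracket: A^-2 + A^6 - A^10, w = -2
1 component, writhe -2, over 10 crossings
det 3, colorings 9 of 3^10 — tricolorable
observation: V spans 3 powers of x: at least 3 crossings in any diagram


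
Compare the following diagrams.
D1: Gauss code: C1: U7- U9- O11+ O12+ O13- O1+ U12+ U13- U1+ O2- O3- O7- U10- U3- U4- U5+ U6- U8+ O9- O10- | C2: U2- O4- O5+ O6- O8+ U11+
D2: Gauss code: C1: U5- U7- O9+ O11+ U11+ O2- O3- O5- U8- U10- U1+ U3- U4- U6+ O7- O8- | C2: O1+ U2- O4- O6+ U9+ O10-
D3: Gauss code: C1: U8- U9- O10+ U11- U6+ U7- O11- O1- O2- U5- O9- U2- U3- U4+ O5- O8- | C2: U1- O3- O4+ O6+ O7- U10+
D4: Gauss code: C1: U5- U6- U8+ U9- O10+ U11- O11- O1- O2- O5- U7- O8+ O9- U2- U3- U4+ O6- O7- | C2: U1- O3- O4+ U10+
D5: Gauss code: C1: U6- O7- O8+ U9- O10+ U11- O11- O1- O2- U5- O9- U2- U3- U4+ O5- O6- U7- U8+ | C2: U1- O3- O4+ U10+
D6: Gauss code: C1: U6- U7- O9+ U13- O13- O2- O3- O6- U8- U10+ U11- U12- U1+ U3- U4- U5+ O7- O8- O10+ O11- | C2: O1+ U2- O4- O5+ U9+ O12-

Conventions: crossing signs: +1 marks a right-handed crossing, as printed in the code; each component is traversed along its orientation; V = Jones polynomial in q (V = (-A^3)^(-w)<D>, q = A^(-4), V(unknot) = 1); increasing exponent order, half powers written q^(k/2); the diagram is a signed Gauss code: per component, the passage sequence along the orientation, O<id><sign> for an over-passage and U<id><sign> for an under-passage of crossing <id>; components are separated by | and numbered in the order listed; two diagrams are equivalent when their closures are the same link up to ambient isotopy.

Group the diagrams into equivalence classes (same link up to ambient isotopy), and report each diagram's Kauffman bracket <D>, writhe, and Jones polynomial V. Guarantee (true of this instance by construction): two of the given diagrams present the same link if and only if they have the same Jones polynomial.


classes: {D1, D2, D3, D4, D5, D6}
V(D1) = q^(-9/2) - q^(-5/2) - q^(-3/2) - q^(-1/2)  [13 crossings, <D> = A^-7 + A^-3 + A - A^9, w = -3]
V(D2) = q^(-9/2) - q^(-5/2) - q^(-3/2) - q^(-1/2)  [11 crossings, <D> = A^-7 + A^-3 + A - A^9, w = -3]
D3 (bracket A^-13 + A^-9 + A^-5 - A^3; 11 crossings at w = -5): V = q^(-9/2) - q^(-5/2) - q^(-3/2) - q^(-1/2)
V(D4) = q^(-9/2) - q^(-5/2) - q^(-3/2) - q^(-1/2)  [11 crossings, <D> = A^-13 + A^-9 + A^-5 - A^3, w = -5]
V(D5) = q^(-9/2) - q^(-5/2) - q^(-3/2) - q^(-1/2)  [11 crossings, <D> = A^-13 + A^-9 + A^-5 - A^3, w = -5]
V(D6) = q^(-9/2) - q^(-5/2) - q^(-3/2) - q^(-1/2)  [13 crossings, <D> = A^-13 + A^-9 + A^-5 - A^3, w = -5]
note: all 6 diagrams share one V(q), hence one class


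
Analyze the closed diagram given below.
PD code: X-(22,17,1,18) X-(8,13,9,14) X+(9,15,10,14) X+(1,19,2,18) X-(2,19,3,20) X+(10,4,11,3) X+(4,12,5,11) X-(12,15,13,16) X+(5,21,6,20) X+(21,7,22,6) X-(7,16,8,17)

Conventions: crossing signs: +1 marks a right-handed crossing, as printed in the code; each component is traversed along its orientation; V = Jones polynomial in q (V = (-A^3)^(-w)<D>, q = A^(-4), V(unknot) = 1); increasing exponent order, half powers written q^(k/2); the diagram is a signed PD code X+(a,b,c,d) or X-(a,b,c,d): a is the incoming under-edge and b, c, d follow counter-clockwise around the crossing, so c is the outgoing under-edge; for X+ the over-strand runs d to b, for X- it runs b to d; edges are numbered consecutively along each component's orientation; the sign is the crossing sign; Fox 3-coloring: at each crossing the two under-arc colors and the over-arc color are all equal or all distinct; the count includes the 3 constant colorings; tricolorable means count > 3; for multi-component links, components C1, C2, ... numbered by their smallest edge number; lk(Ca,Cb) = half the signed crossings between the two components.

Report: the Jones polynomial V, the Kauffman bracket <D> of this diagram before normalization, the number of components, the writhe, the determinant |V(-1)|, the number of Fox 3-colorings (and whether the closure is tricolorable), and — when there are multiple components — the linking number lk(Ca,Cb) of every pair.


Jones polynomial: V(q) = q + q^3 - q^4
<D> = A^-13 - A^-9 - A^-1; writhe +1
components 1, writhe +1 (11 crossings)
3-colorings: 9 of 3^11, det 3 — tricolorable
note: w = +1 shifts under R1 moves; the (-A^3)^(-1) factor cancels that in V


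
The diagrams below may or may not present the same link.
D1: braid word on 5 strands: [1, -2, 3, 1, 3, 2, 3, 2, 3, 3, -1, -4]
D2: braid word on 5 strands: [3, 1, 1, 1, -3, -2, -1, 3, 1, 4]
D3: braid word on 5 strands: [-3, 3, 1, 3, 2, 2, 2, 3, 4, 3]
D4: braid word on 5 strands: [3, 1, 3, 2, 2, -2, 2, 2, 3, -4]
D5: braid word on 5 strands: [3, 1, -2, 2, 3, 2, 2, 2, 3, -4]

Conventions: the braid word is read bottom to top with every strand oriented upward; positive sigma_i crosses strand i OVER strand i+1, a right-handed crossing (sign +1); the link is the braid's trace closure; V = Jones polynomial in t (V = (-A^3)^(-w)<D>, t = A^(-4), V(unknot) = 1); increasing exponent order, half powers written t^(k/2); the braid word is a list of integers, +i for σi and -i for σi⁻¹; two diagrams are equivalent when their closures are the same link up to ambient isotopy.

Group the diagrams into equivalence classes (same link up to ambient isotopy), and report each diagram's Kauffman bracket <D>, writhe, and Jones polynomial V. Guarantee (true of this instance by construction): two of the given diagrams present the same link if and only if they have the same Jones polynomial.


equivalence classes: {D1, D3, D4, D5} | {D2}
D1 (bracket A^-14 - 2A^-10 + A^-6 - 2A^-2 + 2A^2 + A^10; 12 crossings at w = +6): V = t^2 + 2t^4 - 2t^5 + t^6 - 2t^7 + t^8
V(D2) = t + t^3 - t^4  (w +4, c 10, <D> = -A^-4 + 1 + A^8)
D3 (bracket A^-8 - 2A^-4 + 1 - 2A^4 + 2A^8 + A^16; 10 crossings at w = +8): V = t^2 + 2t^4 - 2t^5 + t^6 - 2t^7 + t^8
V(D4) = t^2 + 2t^4 - 2t^5 + t^6 - 2t^7 + t^8  [10 crossings, <D> = A^-14 - 2A^-10 + A^-6 - 2A^-2 + 2A^2 + A^10, w = +6]
V(D5) = t^2 + 2t^4 - 2t^5 + t^6 - 2t^7 + t^8  (w +6, c 10, <D> = A^-14 - 2A^-10 + A^-6 - 2A^-2 + 2A^2 + A^10)
key observation: comparing 5 Jones polynomials yields 2 groups


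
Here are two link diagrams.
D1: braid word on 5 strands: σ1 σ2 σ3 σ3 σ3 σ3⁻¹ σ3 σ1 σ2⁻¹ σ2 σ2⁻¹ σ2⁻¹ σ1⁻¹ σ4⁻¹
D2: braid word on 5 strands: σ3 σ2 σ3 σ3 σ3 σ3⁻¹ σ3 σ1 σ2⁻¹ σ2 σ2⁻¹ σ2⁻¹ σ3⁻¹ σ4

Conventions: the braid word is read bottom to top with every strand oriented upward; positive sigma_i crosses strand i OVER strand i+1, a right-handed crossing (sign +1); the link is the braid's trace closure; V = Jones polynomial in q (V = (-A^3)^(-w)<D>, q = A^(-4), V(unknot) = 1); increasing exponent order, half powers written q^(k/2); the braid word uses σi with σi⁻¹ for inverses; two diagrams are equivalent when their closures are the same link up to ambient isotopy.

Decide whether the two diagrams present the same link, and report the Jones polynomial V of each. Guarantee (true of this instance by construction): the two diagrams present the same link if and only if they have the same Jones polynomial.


equivalent: yes
D1 (bracket -A^-10 + A^-6 + A^2; 14 crossings at w = +2): V = q + q^3 - q^4
V(D2) = q + q^3 - q^4  (w +4, c 14, <D> = -A^-4 + 1 + A^8)
key observation: one V(q) for all 2 diagrams — one class (guaranteed)


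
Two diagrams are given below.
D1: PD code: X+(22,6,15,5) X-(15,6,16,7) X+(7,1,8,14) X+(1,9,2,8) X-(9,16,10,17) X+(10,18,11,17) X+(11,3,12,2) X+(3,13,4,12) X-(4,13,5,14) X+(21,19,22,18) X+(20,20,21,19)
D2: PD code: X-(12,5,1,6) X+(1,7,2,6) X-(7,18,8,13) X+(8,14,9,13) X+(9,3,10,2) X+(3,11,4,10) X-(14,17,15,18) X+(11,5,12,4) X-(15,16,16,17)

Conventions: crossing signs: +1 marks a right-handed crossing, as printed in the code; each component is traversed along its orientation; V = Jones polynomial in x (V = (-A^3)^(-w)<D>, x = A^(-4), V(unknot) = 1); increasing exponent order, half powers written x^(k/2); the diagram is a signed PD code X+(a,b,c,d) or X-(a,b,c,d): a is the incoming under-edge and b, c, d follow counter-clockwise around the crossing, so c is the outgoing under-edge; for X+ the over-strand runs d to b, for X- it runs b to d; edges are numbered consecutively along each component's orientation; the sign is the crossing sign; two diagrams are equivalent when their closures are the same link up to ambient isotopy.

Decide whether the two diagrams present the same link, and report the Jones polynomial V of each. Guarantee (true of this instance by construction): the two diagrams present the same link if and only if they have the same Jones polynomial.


equivalent: yes
V(D1) = -x^(1/2) - x^(3/2) - x^(5/2) + x^(9/2)  (w +5, c 11, <D> = -A^-3 + A^5 + A^9 + A^13)
V(D2) = -x^(1/2) - x^(3/2) - x^(5/2) + x^(9/2)  (w +1, c 9, <D> = -A^-15 + A^-7 + A^-3 + A)
why: from 11 to 9 crossings by R-moves: one link, two diagrams


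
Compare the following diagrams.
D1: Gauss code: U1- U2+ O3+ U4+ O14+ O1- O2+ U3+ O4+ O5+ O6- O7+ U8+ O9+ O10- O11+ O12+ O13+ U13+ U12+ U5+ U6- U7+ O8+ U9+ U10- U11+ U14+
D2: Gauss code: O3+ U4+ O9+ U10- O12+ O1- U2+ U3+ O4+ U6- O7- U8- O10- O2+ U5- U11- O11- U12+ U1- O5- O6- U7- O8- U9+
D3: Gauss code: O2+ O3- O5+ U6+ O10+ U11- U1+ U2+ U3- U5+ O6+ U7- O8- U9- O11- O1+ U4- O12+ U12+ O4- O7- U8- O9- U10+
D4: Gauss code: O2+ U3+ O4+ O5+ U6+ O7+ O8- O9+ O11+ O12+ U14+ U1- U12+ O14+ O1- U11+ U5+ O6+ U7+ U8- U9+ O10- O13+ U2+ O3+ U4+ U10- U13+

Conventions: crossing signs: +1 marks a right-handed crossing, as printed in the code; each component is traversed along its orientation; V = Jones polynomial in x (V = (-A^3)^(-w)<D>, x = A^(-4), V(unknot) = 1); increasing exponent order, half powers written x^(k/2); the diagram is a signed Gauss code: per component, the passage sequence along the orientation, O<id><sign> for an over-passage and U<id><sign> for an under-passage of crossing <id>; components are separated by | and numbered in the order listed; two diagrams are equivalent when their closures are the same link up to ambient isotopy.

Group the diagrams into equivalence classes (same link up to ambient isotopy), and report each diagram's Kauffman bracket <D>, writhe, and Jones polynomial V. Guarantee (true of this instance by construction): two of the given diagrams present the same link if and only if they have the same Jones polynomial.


equivalence classes: {D1, D4} | {D2, D3}
D1 (bracket A^-8 - 2A^-4 + 1 - 2A^4 + 2A^8 + A^16; 14 crossings at w = +8): V = x^2 + 2x^4 - 2x^5 + x^6 - 2x^7 + x^8
V(D2) = -x^-3 + x^-2 - x^-1 + 3 - x + x^2 - x^3  [12 crossings, <D> = -A^-18 + A^-14 - A^-10 + 3A^-6 - A^-2 + A^2 - A^6, w = -2]
V(D3) = -x^-3 + x^-2 - x^-1 + 3 - x + x^2 - x^3  [12 crossings, <D> = -A^-12 + A^-8 - A^-4 + 3 - A^4 + A^8 - A^12, w = 0]
V(D4) = x^2 + 2x^4 - 2x^5 + x^6 - 2x^7 + x^8  [14 crossings, <D> = A^-8 - 2A^-4 + 1 - 2A^4 + 2A^8 + A^16, w = +8]
key observation: V(x) takes 2 values over 4 diagrams, fixing the grouping


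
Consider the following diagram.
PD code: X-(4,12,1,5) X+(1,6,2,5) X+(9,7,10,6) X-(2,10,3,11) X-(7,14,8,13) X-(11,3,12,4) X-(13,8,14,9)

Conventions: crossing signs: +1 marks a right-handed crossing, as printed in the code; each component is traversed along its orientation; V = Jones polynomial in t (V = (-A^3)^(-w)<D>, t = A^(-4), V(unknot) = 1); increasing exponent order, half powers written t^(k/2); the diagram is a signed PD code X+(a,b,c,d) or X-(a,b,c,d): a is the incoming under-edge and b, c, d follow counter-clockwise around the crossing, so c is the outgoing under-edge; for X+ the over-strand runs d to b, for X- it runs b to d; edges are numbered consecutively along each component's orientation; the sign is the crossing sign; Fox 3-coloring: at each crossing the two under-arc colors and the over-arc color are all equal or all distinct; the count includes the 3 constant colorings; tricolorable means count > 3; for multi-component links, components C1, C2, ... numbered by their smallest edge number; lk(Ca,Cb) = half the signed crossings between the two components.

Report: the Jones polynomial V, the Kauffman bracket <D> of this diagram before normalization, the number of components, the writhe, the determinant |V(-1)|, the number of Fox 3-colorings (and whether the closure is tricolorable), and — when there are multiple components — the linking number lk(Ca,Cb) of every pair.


V(t) = t^-5 + 2t^-3 + t^-1
bracket: -A^-5 - 2A^3 - A^11, w = -3
3 components, writhe -3, over 7 crossings
lk(C1,C2) = -1
linking number lk(C1,C3) = 0
lk(C2,C3): -1
det 4, colorings 3 of 3^7 — not tricolorable
observation: w = -3 (over 7 crossings) is diagram-only; (-A^3)^(3) removes it from V


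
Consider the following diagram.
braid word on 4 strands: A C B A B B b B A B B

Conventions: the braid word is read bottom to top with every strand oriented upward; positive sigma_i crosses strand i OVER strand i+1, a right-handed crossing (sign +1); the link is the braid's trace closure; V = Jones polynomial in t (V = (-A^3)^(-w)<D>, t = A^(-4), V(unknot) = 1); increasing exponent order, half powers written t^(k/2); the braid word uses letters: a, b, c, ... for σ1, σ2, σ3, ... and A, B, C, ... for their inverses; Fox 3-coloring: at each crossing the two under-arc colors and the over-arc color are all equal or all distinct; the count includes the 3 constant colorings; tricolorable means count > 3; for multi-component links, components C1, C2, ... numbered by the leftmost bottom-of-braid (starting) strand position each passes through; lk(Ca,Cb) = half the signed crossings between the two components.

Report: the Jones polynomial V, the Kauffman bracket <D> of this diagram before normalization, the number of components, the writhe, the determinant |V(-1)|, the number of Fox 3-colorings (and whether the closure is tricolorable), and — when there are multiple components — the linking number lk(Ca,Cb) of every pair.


V(t) = -t^-8 + t^-5 + t^-3
bracket: -A^-15 - A^-7 + A^5, w = -9
1 component, writhe -9, over 11 crossings
det 3, colorings 9 of 3^11 — tricolorable
observation: det 3 = |V(-1)|; divisible by 3, so tricolorable


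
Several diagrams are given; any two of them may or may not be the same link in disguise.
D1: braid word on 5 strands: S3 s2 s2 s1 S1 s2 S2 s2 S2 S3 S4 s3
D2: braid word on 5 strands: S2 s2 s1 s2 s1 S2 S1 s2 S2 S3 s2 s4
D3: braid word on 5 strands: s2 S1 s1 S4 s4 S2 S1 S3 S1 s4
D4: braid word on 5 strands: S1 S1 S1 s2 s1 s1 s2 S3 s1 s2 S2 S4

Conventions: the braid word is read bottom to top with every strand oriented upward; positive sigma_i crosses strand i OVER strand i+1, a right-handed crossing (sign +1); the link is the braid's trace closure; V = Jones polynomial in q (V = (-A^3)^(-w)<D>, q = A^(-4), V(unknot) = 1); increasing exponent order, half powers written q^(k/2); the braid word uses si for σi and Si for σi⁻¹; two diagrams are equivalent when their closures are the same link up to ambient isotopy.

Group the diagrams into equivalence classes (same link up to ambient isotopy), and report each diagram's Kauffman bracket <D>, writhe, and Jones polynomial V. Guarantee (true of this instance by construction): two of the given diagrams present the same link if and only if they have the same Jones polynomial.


classes: {D1, D2} | {D3} | {D4}
V(D1) = 1 + q + q^2 + q^3  [12 crossings, <D> = A^-12 + A^-8 + A^-4 + 1, w = 0]
V(D2) = 1 + q + q^2 + q^3  [12 crossings, <D> = A^-6 + A^-2 + A^2 + A^6, w = +2]
V(D3) = q^-3 + q^-2 + q^-1 + 1  (w -2, c 10, <D> = A^-6 + A^-2 + A^2 + A^6)
V(D4) = 2 + q^2 + q^4  (w 0, c 12, <D> = A^-16 + A^-8 + 2)
note: V(q) takes 3 values over 4 diagrams, fixing the grouping


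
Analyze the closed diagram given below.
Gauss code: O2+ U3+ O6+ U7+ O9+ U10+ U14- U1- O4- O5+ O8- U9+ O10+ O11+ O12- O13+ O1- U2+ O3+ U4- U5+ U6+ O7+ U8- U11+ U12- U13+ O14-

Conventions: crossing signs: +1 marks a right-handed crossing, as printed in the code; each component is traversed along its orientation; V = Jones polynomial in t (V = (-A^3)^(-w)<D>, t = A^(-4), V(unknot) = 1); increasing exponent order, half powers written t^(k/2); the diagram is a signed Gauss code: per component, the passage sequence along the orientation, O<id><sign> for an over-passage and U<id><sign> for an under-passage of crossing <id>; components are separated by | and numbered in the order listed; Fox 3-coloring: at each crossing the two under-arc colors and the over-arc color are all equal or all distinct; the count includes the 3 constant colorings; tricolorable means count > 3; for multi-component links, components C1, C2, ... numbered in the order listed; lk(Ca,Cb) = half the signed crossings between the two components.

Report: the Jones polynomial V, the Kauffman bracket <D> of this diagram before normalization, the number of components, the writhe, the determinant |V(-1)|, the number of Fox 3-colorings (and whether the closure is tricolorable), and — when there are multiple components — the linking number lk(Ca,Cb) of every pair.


V = 1 - t + 2t^2 - 2t^3 + 3t^4 - 3t^5 + 2t^6 - 2t^7 + t^8
<D> = A^-20 - 2A^-16 + 2A^-12 - 3A^-8 + 3A^-4 - 2 + 2A^4 - A^8 + A^12 (w = +4)
1 component over 14 crossings, w = +4
3 Fox colorings among 3^14, |V(-1)| = 17: not tricolorable
why: w = +4 (over 14 crossings) is diagram-only; (-A^3)^(-4) removes it from V


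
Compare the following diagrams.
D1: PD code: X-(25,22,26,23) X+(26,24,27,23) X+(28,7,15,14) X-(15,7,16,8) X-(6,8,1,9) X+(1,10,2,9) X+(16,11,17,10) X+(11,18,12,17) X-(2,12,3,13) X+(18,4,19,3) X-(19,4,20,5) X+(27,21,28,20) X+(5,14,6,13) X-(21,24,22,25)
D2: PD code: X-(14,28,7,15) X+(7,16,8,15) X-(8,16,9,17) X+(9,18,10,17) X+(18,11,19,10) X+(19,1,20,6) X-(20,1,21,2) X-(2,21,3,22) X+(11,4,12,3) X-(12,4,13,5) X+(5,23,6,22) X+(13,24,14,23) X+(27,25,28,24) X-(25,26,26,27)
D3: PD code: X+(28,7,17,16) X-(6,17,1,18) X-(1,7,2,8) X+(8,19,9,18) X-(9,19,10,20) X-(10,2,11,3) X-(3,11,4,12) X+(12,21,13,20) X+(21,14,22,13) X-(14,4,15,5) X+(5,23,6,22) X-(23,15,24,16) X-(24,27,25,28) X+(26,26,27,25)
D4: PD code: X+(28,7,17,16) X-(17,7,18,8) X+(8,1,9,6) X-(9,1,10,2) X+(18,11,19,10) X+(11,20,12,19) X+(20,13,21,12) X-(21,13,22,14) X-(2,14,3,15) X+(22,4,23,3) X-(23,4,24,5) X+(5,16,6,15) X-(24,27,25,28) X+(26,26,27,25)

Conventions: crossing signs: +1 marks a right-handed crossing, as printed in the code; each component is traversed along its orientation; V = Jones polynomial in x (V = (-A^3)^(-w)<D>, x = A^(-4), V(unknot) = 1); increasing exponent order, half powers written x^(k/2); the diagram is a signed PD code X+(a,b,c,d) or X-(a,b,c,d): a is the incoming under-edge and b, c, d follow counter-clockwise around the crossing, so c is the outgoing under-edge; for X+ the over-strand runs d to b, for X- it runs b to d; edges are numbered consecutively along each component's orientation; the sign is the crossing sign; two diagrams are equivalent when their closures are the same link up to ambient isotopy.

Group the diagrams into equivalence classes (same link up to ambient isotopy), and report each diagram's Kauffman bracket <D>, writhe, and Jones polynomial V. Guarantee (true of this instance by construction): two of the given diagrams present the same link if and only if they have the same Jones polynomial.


equivalence classes: {D1, D2, D4} | {D3}
D1 (bracket A^-6 + A^-2 + A^2 + A^6; 14 crossings at w = +2): V = 1 + x + x^2 + x^3
V(D2) = 1 + x + x^2 + x^3  (w +2, c 14, <D> = A^-6 + A^-2 + A^2 + A^6)
V(D3) = x^-5 - x^-4 + 2x^-3 - x^-2 + 2x^-1 + x  (w -2, c 14, <D> = A^-10 + 2A^-2 - A^2 + 2A^6 - A^10 + A^14)
D4 (bracket A^-6 + A^-2 + A^2 + A^6; 14 crossings at w = +2): V = 1 + x + x^2 + x^3
observation: 2 values of V(x) split the 4 diagrams


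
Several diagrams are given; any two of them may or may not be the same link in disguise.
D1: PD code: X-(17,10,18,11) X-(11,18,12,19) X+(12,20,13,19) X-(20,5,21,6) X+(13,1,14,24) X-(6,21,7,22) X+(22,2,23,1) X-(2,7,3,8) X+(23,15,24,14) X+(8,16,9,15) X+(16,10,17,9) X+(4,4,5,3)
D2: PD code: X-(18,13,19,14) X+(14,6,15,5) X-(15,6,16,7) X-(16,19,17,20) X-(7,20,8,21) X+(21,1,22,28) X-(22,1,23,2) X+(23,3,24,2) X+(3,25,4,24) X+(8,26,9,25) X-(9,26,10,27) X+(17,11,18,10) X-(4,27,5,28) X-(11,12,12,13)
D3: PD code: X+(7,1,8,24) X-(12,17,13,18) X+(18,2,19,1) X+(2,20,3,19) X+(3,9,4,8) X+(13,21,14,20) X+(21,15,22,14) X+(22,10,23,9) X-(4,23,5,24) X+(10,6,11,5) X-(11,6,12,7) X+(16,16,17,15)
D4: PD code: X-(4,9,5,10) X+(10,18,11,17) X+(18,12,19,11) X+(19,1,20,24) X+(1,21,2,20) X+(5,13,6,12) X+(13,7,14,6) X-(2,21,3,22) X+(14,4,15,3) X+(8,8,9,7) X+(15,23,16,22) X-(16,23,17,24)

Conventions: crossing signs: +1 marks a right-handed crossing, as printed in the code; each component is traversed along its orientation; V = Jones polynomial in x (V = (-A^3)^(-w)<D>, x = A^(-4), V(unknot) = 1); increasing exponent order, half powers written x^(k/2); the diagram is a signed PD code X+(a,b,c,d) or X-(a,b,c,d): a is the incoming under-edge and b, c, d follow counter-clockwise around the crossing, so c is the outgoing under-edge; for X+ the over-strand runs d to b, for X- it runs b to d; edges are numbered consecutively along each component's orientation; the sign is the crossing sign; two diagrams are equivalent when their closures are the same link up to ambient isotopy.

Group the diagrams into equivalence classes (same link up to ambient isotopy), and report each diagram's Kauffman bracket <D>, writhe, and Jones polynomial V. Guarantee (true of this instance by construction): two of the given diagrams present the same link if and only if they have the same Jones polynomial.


equivalence classes: {D1} | {D2} | {D3, D4}
D1 (bracket -A^-6 + 2A^-2 - 2A^2 + 3A^6 - 2A^10 + 2A^14 - A^18; 12 crossings at w = +2): V = -x^-3 + 2x^-2 - 2x^-1 + 3 - 2x + 2x^2 - x^3
V(D2) = 1  [14 crossings, <D> = A^-6, w = -2]
V(D3) = x - x^2 + 2x^3 - x^4 + x^5 - x^6  (w +6, c 12, <D> = -A^-6 + A^-2 - A^2 + 2A^6 - A^10 + A^14)
D4 (bracket -A^-6 + A^-2 - A^2 + 2A^6 - A^10 + A^14; 12 crossings at w = +6): V = x - x^2 + 2x^3 - x^4 + x^5 - x^6
observation: V(x) takes 3 values over 4 diagrams, fixing the grouping


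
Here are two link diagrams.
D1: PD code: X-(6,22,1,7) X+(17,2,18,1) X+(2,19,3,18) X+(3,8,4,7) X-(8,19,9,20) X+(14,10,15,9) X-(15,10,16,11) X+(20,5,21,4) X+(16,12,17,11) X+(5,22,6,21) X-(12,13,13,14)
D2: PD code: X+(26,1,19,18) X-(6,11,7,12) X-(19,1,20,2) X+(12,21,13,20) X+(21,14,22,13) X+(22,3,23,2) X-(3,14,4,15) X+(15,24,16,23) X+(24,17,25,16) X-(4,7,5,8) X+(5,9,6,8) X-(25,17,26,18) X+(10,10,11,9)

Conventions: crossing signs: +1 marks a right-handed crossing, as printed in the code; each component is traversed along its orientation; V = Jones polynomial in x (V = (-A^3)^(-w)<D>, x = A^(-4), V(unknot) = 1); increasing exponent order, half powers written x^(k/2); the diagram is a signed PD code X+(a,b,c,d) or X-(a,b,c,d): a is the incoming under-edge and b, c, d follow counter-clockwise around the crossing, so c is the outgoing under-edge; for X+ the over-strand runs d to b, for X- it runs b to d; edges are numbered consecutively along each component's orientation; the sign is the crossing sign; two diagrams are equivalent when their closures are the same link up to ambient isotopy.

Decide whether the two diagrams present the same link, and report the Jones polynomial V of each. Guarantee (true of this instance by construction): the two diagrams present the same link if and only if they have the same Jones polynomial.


equivalent: yes
V(D1) = -x^(1/2) + x^(3/2) - x^(5/2) - x^(9/2)  (w +3, c 11, <D> = A^-9 + A^-1 - A^3 + A^7)
V(D2) = -x^(1/2) + x^(3/2) - x^(5/2) - x^(9/2)  (w +3, c 13, <D> = A^-9 + A^-1 - A^3 + A^7)
why: all 2 diagrams share one V(x), hence one class


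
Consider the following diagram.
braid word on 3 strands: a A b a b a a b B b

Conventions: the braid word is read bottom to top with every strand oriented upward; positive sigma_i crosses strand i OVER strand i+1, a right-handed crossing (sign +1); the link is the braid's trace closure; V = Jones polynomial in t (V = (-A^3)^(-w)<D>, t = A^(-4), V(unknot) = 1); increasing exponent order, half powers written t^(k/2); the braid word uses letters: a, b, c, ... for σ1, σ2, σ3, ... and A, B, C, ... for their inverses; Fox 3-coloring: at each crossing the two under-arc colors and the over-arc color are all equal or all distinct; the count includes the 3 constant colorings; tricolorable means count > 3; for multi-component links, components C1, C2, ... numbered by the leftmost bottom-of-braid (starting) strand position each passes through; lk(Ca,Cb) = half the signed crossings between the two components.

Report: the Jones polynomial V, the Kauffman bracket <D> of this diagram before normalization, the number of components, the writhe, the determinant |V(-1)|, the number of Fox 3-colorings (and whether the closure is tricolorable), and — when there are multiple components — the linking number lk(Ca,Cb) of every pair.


V(t) = t^2 + t^4 - t^5 + t^6 - t^7
bracket: -A^-10 + A^-6 - A^-2 + A^2 + A^10, w = +6
1 component, writhe +6, over 10 crossings
det 5, colorings 3 of 3^10 — not tricolorable
observation: w = +6 (over 10 crossings) is diagram-only; (-A^3)^(-6) removes it from V
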